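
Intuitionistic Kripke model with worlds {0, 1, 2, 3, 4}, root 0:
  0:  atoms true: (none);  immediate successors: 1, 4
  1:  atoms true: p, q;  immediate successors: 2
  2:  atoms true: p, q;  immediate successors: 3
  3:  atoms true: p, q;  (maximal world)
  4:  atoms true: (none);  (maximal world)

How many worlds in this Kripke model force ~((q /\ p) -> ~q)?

0: does not force it — 0 ||-/- ~((q /\ p) -> ~q) since 4 is accessible from 0 and 4 ||- (q /\ p) -> ~q.
1: forces it.
2: forces it.
3: forces it.
4: does not force it — 4 ||-/- ~((q /\ p) -> ~q) since 4 is accessible from 4 and 4 ||- (q /\ p) -> ~q.
Worlds forcing the formula: {1, 2, 3}.

3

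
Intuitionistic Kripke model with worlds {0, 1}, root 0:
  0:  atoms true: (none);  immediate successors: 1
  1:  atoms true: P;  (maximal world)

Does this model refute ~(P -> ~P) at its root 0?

0 ||- ~(P -> ~P): no world accessible from 0 forces P -> ~P.
So the root 0 forces ~(P -> ~P); the model is not a countermodel.

No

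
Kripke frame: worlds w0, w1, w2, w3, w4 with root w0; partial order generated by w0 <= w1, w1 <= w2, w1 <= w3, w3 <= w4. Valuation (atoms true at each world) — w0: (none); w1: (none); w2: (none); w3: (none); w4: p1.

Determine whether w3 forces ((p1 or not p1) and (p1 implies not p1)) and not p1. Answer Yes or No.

No

w3 does not force ((p1 or not p1) and (p1 implies not p1)) and not p1 since w3 fails (p1 or not p1) and (p1 implies not p1).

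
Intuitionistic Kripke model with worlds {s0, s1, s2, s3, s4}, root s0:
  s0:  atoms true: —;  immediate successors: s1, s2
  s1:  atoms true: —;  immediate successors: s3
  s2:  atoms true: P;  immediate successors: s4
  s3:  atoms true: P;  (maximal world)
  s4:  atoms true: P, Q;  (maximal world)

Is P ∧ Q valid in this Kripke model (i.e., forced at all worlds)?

No

Not every world: s0 ⊮ P ∧ Q.
s0 ⊮ P ∧ Q since s0 fails P.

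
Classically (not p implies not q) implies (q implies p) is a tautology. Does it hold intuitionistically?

This is the converse of contraposition, which is not intuitionistically valid.
A Kripke countermodel: worlds s0, s1; order generated by s0 <= s1; atoms true at each world — s0:{q}; s1:{p,q}.
s0 does not force (not p implies not q) implies (q implies p): already at s0 itself, s0 forces not p implies not q but s0 does not force q implies p.
s0 does not force q implies p: already at s0 itself, s0 forces q but s0 does not force p.
s0 lacks atom p, so s0 does not force p.
So the root s0 does not force the formula.

No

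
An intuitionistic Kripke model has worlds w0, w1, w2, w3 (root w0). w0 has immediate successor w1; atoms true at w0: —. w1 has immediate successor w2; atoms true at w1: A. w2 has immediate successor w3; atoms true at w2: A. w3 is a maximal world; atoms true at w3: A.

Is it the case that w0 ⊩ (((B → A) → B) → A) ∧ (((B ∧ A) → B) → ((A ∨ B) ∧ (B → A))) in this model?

w0 ⊮ (((B → A) → B) → A) ∧ (((B ∧ A) → B) → ((A ∨ B) ∧ (B → A))) since w0 fails ((B ∧ A) → B) → ((A ∨ B) ∧ (B → A)).

No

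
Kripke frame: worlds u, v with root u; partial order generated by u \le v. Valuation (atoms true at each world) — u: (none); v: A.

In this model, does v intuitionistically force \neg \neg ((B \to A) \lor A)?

Yes

v \Vdash \neg \neg ((B \to A) \lor A): no world accessible from v forces \neg ((B \to A) \lor A).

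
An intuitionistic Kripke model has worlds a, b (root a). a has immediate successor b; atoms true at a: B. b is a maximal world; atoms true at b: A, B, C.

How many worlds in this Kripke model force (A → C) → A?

1

a: does not force it — a ⊮ (A → C) → A: already at a itself, a ⊩ A → C but a ⊮ A.
b: forces it.
Worlds forcing the formula: {b}.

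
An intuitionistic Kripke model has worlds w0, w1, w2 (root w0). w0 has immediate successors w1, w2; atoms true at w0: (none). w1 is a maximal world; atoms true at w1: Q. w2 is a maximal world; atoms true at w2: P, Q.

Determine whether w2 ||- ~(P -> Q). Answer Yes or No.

No

w2 ||-/- ~(P -> Q) since w2 is accessible from w2 and w2 ||- P -> Q.
w2 ||- P -> Q: every world accessible from w2 that forces P (namely w2) also forces Q.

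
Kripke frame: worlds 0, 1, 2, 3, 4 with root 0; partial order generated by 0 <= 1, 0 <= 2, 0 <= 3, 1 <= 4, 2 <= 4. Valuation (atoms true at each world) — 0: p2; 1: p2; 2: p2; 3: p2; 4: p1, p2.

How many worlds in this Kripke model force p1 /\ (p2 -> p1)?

0: does not force it — 0 ||-/- p1 /\ (p2 -> p1) since 0 fails p1.
1: does not force it — 1 ||-/- p1 /\ (p2 -> p1) since 1 fails p1.
2: does not force it.
3: does not force it.
4: forces it.
Worlds forcing the formula: {4}.

1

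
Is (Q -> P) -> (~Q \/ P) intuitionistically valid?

This is the material-implication-as-disjunction principle, which is not intuitionistically valid.
A Kripke countermodel: worlds 0, 1; order generated by 0 <= 1; atoms true at each world — 0:{}; 1:{P,Q}.
0 ||-/- (Q -> P) -> (~Q \/ P): already at 0 itself, 0 ||- Q -> P but 0 ||-/- ~Q \/ P.
0 ||-/- ~Q \/ P: neither disjunct is forced at 0.
0 ||-/- ~Q since 1 is accessible from 0 and 1 ||- Q.
So the root 0 does not force the formula.

No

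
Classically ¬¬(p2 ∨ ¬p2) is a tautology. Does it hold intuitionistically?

This is the double negation of excluded middle, which is intuitionistically derivable.
Assuming ¬(p2 ∨ ¬p2): from p2 we'd get p2 ∨ ¬p2, so ¬p2; but then p2 ∨ ¬p2 again — contradiction. Hence ¬¬(p2 ∨ ¬p2).

Yes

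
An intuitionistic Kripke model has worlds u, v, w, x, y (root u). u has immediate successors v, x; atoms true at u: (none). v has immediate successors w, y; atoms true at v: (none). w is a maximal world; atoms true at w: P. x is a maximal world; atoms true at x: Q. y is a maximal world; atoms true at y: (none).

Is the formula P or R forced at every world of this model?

No

Not every world: u does not force P or R.
u does not force P or R: neither disjunct is forced at u.
u lacks atom P, so u does not force P.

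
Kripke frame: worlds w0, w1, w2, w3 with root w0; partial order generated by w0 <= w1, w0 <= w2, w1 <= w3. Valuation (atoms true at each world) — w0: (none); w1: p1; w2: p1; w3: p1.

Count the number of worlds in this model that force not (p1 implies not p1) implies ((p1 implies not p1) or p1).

3

w0: does not force it — w0 does not force not (p1 implies not p1) implies ((p1 implies not p1) or p1): already at w0 itself, w0 forces not (p1 implies not p1) but w0 does not force (p1 implies not p1) or p1.
w1: forces it.
w2: forces it.
w3: forces it.
Worlds forcing the formula: {w1, w2, w3}.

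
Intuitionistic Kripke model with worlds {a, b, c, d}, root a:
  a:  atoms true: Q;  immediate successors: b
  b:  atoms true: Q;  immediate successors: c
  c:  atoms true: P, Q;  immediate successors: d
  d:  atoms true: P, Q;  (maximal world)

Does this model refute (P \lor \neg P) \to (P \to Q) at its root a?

No

a \Vdash (P \lor \neg P) \to (P \to Q): every world accessible from a that forces P \lor \neg P (namely c, d) also forces P \to Q.
So the root a forces (P \lor \neg P) \to (P \to Q); the model is not a countermodel.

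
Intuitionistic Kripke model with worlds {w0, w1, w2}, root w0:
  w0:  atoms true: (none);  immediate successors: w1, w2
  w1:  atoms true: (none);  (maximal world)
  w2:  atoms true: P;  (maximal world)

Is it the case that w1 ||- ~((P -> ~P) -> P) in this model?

w1 ||- ~((P -> ~P) -> P): no world accessible from w1 forces (P -> ~P) -> P.

Yes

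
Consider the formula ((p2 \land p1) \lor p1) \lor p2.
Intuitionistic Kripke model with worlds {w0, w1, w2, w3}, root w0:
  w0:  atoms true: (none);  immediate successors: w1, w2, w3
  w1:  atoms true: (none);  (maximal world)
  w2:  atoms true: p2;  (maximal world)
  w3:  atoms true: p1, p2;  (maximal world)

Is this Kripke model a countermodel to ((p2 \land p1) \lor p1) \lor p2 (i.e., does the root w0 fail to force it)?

Yes

w0 \nVdash ((p2 \land p1) \lor p1) \lor p2: neither disjunct is forced at w0.
w0 \nVdash (p2 \land p1) \lor p1: neither disjunct is forced at w0.
w0 \nVdash p2 \land p1 since w0 fails p2.
So the root w0 does not force ((p2 \land p1) \lor p1) \lor p2; the model is a countermodel.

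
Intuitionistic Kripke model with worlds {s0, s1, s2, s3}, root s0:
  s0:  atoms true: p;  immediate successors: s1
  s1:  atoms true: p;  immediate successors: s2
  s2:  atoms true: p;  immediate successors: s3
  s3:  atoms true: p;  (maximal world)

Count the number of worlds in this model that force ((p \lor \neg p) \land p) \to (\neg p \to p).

4

s0: forces it.
s1: forces it.
s2: forces it.
s3: forces it.
Worlds forcing the formula: {s0, s1, s2, s3}.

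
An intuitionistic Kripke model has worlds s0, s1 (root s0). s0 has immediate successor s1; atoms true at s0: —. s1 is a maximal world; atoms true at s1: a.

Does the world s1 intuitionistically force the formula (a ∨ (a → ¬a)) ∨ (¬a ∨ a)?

s1 ⊩ (a ∨ (a → ¬a)) ∨ (¬a ∨ a) via the disjunct a ∨ (a → ¬a).

Yes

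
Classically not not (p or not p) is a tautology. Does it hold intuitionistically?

Yes

This is the double negation of excluded middle, which is intuitionistically derivable.
Assuming not (p or not p): from p we'd get p or not p, so not p; but then p or not p again — contradiction. Hence not not (p or not p).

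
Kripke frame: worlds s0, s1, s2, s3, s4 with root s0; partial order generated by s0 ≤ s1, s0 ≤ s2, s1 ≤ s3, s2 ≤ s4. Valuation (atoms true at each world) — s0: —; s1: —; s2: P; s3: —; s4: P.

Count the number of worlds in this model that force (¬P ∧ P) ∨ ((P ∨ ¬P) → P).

2

s0: does not force it — s0 ⊮ (¬P ∧ P) ∨ ((P ∨ ¬P) → P): neither disjunct is forced at s0.
s1: does not force it — s1 ⊮ (¬P ∧ P) ∨ ((P ∨ ¬P) → P): neither disjunct is forced at s1.
s2: forces it.
s3: does not force it.
s4: forces it.
Worlds forcing the formula: {s2, s4}.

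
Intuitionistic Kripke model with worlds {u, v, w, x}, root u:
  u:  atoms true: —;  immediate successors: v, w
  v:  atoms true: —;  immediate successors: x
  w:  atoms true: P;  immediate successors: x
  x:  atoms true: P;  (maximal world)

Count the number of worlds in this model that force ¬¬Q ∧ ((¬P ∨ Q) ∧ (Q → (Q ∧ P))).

u: does not force it — u ⊮ ¬¬Q ∧ ((¬P ∨ Q) ∧ (Q → (Q ∧ P))) since u fails ¬¬Q.
v: does not force it — v ⊮ ¬¬Q ∧ ((¬P ∨ Q) ∧ (Q → (Q ∧ P))) since v fails ¬¬Q.
w: does not force it — w ⊮ ¬¬Q ∧ ((¬P ∨ Q) ∧ (Q → (Q ∧ P))) since w fails ¬¬Q.
x: does not force it.
Worlds forcing the formula: { }.

0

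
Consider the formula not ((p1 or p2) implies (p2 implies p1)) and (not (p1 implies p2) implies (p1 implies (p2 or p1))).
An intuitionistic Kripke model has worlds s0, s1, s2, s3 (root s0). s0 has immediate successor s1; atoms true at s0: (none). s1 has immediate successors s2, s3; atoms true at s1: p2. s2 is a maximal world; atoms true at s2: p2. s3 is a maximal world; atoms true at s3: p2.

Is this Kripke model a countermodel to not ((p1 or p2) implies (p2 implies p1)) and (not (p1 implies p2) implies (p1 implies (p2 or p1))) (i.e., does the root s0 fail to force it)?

No

s0 forces not ((p1 or p2) implies (p2 implies p1)) and (not (p1 implies p2) implies (p1 implies (p2 or p1))) since s0 forces both conjuncts.
So the root s0 forces not ((p1 or p2) implies (p2 implies p1)) and (not (p1 implies p2) implies (p1 implies (p2 or p1))); the model is not a countermodel.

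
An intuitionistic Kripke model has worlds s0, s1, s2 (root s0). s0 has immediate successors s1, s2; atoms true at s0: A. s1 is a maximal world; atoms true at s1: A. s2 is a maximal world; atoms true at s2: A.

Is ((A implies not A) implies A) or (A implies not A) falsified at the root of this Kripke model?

s0 forces ((A implies not A) implies A) or (A implies not A) via the disjunct (A implies not A) implies A.
So the root s0 forces ((A implies not A) implies A) or (A implies not A); the model is not a countermodel.

No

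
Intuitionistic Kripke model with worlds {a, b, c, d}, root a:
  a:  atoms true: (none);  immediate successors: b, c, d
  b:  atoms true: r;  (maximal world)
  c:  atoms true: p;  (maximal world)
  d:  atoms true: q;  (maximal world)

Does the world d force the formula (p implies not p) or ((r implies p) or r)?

Yes

d forces (p implies not p) or ((r implies p) or r) via the disjunct p implies not p.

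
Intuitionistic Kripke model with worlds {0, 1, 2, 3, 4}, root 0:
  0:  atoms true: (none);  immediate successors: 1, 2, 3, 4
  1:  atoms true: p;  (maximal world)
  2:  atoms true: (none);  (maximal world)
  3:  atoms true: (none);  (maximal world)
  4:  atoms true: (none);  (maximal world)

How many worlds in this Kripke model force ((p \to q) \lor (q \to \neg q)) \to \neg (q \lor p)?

0: does not force it — 0 \nVdash ((p \to q) \lor (q \to \neg q)) \to \neg (q \lor p): already at 0 itself, 0 \Vdash (p \to q) \lor (q \to \neg q) but 0 \nVdash \neg (q \lor p).
1: does not force it.
2: forces it.
3: forces it.
4: forces it.
Worlds forcing the formula: {2, 3, 4}.

3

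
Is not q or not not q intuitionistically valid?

This is the weak law of excluded middle, which is not intuitionistically valid.
A Kripke countermodel: worlds u0, u1, u2; order generated by u0 <= u1, u0 <= u2; atoms true at each world — u0:{}; u1:{q}; u2:{}.
u0 does not force not q or not not q: neither disjunct is forced at u0.
u0 does not force not q since u1 is accessible from u0 and u1 forces q.
So the root u0 does not force the formula.

No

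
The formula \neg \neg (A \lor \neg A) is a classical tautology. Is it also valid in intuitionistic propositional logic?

This is the double negation of excluded middle, which is intuitionistically derivable.
Assuming \neg (A \lor \neg A): from A we'd get A \lor \neg A, so \neg A; but then A \lor \neg A again — contradiction. Hence \neg \neg (A \lor \neg A).

Yes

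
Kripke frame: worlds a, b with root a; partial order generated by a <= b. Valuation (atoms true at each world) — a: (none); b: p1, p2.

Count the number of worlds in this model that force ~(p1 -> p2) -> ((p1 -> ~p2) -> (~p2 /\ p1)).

a: forces it.
b: forces it.
Worlds forcing the formula: {a, b}.

2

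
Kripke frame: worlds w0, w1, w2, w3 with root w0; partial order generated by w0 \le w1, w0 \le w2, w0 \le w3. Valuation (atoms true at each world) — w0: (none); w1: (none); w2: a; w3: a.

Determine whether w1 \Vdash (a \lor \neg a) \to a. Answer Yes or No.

No

w1 \nVdash (a \lor \neg a) \to a: already at w1 itself, w1 \Vdash a \lor \neg a but w1 \nVdash a.
w1 lacks atom a, so w1 \nVdash a.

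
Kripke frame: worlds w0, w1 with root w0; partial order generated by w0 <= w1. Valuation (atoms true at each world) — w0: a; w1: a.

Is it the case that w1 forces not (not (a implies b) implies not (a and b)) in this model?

w1 does not force not (not (a implies b) implies not (a and b)) since w1 is accessible from w1 and w1 forces not (a implies b) implies not (a and b).
w1 forces not (a implies b) implies not (a and b): every world accessible from w1 that forces not (a implies b) (namely w1) also forces not (a and b).

No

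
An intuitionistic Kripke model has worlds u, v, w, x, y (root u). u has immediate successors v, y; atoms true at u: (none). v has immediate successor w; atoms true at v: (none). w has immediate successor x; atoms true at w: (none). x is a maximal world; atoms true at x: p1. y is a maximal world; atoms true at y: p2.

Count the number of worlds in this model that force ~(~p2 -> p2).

u: does not force it — u ||-/- ~(~p2 -> p2) since y is accessible from u and y ||- ~p2 -> p2.
v: forces it.
w: forces it.
x: forces it.
y: does not force it — y ||-/- ~(~p2 -> p2) since y is accessible from y and y ||- ~p2 -> p2.
Worlds forcing the formula: {v, w, x}.

3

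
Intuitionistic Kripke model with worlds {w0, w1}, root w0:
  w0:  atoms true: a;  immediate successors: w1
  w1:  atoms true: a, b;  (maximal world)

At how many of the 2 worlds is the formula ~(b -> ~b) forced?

w0: forces it.
w1: forces it.
Worlds forcing the formula: {w0, w1}.

2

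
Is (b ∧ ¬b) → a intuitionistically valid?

This is an instance of ex falso quodlibet, which is intuitionistically derivable.
No world can force both b and ¬b, so the antecedent b ∧ ¬b is never forced and the implication holds vacuously at every world.

Yes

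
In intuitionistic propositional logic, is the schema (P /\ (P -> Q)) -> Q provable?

This is modus ponens in implicational form, which is intuitionistically derivable.
If a world forces P and P -> Q, then applying the implication at that world (which is accessible from itself) gives Q.

Yes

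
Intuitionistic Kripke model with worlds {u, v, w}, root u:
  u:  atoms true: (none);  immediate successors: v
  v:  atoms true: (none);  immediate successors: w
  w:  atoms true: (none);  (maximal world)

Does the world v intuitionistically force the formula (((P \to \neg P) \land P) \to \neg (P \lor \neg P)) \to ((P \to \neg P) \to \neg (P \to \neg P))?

v \nVdash (((P \to \neg P) \land P) \to \neg (P \lor \neg P)) \to ((P \to \neg P) \to \neg (P \to \neg P)): already at v itself, v \Vdash ((P \to \neg P) \land P) \to \neg (P \lor \neg P) but v \nVdash (P \to \neg P) \to \neg (P \to \neg P).
v \nVdash (P \to \neg P) \to \neg (P \to \neg P): already at v itself, v \Vdash P \to \neg P but v \nVdash \neg (P \to \neg P).
v \nVdash \neg (P \to \neg P) since v is accessible from v and v \Vdash P \to \neg P.
v \Vdash P \to \neg P vacuously: no world accessible from v forces the antecedent P.

No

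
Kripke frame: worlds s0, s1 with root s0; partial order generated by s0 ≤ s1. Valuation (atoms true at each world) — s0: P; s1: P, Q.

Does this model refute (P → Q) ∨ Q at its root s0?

s0 ⊮ (P → Q) ∨ Q: neither disjunct is forced at s0.
s0 ⊮ P → Q: already at s0 itself, s0 ⊩ P but s0 ⊮ Q.
s0 lacks atom Q, so s0 ⊮ Q.
So the root s0 does not force (P → Q) ∨ Q; the model is a countermodel.

Yes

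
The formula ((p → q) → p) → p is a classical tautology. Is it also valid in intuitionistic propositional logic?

No

This is Peirce's law, which is not intuitionistically valid.
A Kripke countermodel: worlds u, v; order generated by u ≤ v; atoms true at each world — u:{}; v:{p}.
u ⊮ ((p → q) → p) → p: already at u itself, u ⊩ (p → q) → p but u ⊮ p.
u lacks atom p, so u ⊮ p.
So the root u does not force the formula.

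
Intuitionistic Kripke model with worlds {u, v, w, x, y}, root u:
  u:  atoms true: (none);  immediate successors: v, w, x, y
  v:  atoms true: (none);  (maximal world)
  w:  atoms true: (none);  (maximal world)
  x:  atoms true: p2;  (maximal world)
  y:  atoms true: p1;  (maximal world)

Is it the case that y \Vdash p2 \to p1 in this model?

Yes

y \Vdash p2 \to p1 vacuously: no world accessible from y forces the antecedent p2.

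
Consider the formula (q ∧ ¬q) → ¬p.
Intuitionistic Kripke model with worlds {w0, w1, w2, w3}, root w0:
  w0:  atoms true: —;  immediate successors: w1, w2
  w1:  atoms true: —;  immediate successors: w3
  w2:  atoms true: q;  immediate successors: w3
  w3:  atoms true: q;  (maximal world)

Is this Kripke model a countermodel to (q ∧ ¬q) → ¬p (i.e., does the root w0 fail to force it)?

No

w0 ⊩ (q ∧ ¬q) → ¬p vacuously: no world accessible from w0 forces the antecedent q ∧ ¬q.
So the root w0 forces (q ∧ ¬q) → ¬p; the model is not a countermodel.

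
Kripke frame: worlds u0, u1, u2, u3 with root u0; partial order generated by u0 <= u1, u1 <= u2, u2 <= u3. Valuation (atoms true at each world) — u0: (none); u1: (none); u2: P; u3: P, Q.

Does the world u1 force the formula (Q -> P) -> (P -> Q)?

u1 ||-/- (Q -> P) -> (P -> Q): already at u1 itself, u1 ||- Q -> P but u1 ||-/- P -> Q.
u1 ||-/- P -> Q: at the accessible world u2, u2 ||- P but u2 ||-/- Q.
u2 lacks atom Q, so u2 ||-/- Q.

No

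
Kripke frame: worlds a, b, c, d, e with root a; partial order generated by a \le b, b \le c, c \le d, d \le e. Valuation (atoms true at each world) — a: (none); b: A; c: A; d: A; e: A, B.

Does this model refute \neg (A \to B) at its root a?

Yes

a \nVdash \neg (A \to B) since e is accessible from a and e \Vdash A \to B.
e \Vdash A \to B: every world accessible from e that forces A (namely e) also forces B.
So the root a does not force \neg (A \to B); the model is a countermodel.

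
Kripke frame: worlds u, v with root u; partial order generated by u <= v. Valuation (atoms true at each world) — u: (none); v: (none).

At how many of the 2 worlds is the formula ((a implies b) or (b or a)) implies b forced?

u: does not force it — u does not force ((a implies b) or (b or a)) implies b: already at u itself, u forces (a implies b) or (b or a) but u does not force b.
v: does not force it.
Worlds forcing the formula: { }.

0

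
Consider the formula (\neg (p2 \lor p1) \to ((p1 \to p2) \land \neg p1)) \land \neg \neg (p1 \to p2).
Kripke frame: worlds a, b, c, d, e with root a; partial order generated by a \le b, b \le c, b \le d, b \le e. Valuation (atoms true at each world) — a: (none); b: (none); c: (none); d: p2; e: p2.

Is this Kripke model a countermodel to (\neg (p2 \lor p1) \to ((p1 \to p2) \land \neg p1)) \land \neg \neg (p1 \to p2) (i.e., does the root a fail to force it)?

No

a \Vdash (\neg (p2 \lor p1) \to ((p1 \to p2) \land \neg p1)) \land \neg \neg (p1 \to p2) since a forces both conjuncts.
So the root a forces (\neg (p2 \lor p1) \to ((p1 \to p2) \land \neg p1)) \land \neg \neg (p1 \to p2); the model is not a countermodel.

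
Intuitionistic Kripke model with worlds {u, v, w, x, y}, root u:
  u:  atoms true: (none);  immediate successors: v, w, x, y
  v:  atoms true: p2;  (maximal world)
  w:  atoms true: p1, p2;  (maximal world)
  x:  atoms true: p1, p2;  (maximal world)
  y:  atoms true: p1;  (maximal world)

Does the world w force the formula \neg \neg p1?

w \Vdash \neg \neg p1: no world accessible from w forces \neg p1.

Yes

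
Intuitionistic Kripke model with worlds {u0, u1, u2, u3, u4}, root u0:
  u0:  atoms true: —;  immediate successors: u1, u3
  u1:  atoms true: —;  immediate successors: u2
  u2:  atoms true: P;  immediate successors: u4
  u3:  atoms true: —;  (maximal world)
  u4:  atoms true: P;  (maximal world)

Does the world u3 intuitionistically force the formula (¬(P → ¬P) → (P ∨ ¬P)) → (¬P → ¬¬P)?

u3 ⊮ (¬(P → ¬P) → (P ∨ ¬P)) → (¬P → ¬¬P): already at u3 itself, u3 ⊩ ¬(P → ¬P) → (P ∨ ¬P) but u3 ⊮ ¬P → ¬¬P.
u3 ⊮ ¬P → ¬¬P: already at u3 itself, u3 ⊩ ¬P but u3 ⊮ ¬¬P.
u3 ⊮ ¬¬P since u3 is accessible from u3 and u3 ⊩ ¬P.
u3 ⊩ ¬P: no world accessible from u3 forces P.

No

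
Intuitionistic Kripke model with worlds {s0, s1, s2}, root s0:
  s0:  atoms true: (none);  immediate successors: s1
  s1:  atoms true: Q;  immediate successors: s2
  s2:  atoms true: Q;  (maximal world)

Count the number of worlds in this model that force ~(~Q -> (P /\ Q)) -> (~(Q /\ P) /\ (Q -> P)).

s0: forces it.
s1: forces it.
s2: forces it.
Worlds forcing the formula: {s0, s1, s2}.

3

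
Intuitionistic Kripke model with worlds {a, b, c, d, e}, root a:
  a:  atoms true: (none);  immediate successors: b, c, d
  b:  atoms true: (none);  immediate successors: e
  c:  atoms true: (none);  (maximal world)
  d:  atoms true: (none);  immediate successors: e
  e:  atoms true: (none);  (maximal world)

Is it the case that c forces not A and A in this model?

No

c does not force not A and A since c fails A.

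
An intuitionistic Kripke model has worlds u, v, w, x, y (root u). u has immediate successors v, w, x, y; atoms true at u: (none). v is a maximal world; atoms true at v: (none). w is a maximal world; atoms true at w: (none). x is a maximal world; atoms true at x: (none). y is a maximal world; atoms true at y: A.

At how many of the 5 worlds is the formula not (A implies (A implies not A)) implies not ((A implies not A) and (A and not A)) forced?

5

u: forces it.
v: forces it.
w: forces it.
x: forces it.
y: forces it.
Worlds forcing the formula: {u, v, w, x, y}.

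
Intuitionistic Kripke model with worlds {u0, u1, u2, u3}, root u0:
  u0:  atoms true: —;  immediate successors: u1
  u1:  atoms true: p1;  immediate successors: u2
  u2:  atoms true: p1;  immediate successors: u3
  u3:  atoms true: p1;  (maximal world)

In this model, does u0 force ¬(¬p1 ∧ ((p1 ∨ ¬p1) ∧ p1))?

u0 ⊩ ¬(¬p1 ∧ ((p1 ∨ ¬p1) ∧ p1)): no world accessible from u0 forces ¬p1 ∧ ((p1 ∨ ¬p1) ∧ p1).

Yes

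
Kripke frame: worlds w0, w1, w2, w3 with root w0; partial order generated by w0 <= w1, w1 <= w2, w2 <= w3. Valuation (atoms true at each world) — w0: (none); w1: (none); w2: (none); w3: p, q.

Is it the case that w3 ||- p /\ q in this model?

Yes

w3 ||- p /\ q since w3 forces both conjuncts.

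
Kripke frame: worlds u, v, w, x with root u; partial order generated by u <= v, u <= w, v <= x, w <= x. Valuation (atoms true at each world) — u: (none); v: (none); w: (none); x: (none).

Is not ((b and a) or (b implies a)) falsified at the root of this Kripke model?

u does not force not ((b and a) or (b implies a)) since u is accessible from u and u forces (b and a) or (b implies a).
u forces (b and a) or (b implies a) via the disjunct b implies a.
So the root u does not force not ((b and a) or (b implies a)); the model is a countermodel.

Yes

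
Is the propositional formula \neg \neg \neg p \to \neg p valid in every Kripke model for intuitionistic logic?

This is triple-negation reduction, which is intuitionistically derivable.
Assume \neg \neg \neg p and suppose p. Then \neg \neg p (double-negation introduction), contradicting \neg \neg \neg p. So \neg p.

Yes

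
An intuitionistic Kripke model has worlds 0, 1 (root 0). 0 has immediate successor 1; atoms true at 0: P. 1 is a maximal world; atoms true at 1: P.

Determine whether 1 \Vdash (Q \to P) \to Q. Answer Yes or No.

1 \nVdash (Q \to P) \to Q: already at 1 itself, 1 \Vdash Q \to P but 1 \nVdash Q.
1 lacks atom Q, so 1 \nVdash Q.

No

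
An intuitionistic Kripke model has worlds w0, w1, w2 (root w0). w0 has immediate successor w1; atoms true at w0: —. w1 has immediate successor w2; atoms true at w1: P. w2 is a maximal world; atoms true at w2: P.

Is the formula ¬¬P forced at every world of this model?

Yes

w0 ⊩ ¬¬P: no world accessible from w0 forces ¬P.
Since the root w0 forces ¬¬P and forcing is persistent (monotone upward), every world forces it.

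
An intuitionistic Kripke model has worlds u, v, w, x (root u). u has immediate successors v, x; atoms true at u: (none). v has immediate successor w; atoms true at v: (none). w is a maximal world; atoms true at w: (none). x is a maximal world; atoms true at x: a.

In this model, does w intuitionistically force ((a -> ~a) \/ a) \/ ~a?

Yes

w ||- ((a -> ~a) \/ a) \/ ~a via the disjunct (a -> ~a) \/ a.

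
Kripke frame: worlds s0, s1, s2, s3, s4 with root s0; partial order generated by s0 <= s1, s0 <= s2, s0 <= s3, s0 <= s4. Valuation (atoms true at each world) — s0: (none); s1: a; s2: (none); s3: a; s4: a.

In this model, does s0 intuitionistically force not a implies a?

No

s0 does not force not a implies a: at the accessible world s2, s2 forces not a but s2 does not force a.
s2 lacks atom a, so s2 does not force a.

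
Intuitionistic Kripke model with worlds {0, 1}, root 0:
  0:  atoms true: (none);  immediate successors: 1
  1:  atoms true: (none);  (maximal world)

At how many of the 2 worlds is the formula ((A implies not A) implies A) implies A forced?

2

0: forces it.
1: forces it.
Worlds forcing the formula: {0, 1}.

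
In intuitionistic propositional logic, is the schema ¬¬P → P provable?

No

This is double-negation elimination, which is not intuitionistically valid.
A Kripke countermodel: worlds s0, s1; order generated by s0 ≤ s1; atoms true at each world — s0:{}; s1:{P}.
s0 ⊮ ¬¬P → P: already at s0 itself, s0 ⊩ ¬¬P but s0 ⊮ P.
s0 lacks atom P, so s0 ⊮ P.
So the root s0 does not force the formula.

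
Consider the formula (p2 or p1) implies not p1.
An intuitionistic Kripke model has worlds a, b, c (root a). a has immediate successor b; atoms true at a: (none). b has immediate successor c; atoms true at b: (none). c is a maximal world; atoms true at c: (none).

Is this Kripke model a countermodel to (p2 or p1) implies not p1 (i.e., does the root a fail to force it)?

a forces (p2 or p1) implies not p1 vacuously: no world accessible from a forces the antecedent p2 or p1.
So the root a forces (p2 or p1) implies not p1; the model is not a countermodel.

No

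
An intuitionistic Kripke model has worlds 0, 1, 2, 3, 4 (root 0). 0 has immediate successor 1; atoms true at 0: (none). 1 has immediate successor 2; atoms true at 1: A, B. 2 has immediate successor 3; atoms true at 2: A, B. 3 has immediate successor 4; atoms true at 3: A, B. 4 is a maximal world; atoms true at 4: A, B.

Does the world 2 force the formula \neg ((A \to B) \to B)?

No

2 \nVdash \neg ((A \to B) \to B) since 2 is accessible from 2 and 2 \Vdash (A \to B) \to B.
2 \Vdash (A \to B) \to B: every world accessible from 2 that forces A \to B (namely 2, 3, 4) also forces B.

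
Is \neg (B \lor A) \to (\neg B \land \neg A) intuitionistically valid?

Yes

This is a constructively valid De Morgan direction (negated disjunction to conjunction of negations), which is intuitionistically derivable.
From \neg (B \lor A): if B held then B \lor A would, contradiction — so \neg B; similarly \neg A.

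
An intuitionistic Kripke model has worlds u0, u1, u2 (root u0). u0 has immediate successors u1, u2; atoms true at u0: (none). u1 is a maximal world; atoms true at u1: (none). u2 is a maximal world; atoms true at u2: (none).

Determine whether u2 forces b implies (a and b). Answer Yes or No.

u2 forces b implies (a and b) vacuously: no world accessible from u2 forces the antecedent b.

Yes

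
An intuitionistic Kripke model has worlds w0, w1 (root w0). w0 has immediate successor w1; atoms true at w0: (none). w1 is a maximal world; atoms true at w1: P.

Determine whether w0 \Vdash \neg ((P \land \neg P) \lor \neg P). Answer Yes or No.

Yes

w0 \Vdash \neg ((P \land \neg P) \lor \neg P): no world accessible from w0 forces (P \land \neg P) \lor \neg P.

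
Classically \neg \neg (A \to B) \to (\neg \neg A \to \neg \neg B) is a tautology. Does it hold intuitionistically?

Yes

This is the distribution of double negation over implication, which is intuitionistically derivable.
Assume \neg \neg (A \to B) and \neg \neg A; suppose \neg B. Then A \to B would give \neg A (by contraposition), contradicting \neg \neg A; so \neg (A \to B), contradicting \neg \neg (A \to B). Hence \neg \neg B.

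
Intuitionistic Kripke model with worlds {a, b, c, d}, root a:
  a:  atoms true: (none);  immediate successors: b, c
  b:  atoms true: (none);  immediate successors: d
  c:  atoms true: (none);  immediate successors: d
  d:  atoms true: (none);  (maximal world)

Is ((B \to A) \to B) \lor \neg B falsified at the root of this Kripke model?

a \Vdash ((B \to A) \to B) \lor \neg B via the disjunct \neg B.
So the root a forces ((B \to A) \to B) \lor \neg B; the model is not a countermodel.

No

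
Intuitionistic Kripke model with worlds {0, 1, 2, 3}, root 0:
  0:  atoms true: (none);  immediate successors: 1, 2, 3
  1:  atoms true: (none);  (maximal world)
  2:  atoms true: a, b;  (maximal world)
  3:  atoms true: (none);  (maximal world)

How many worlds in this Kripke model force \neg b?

2

0: does not force it — 0 \nVdash \neg b since 2 is accessible from 0 and 2 \Vdash b.
1: forces it.
2: does not force it — 2 \nVdash \neg b since 2 is accessible from 2 and 2 \Vdash b.
3: forces it.
Worlds forcing the formula: {1, 3}.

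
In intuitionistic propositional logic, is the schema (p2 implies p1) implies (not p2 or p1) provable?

No

This is the material-implication-as-disjunction principle, which is not intuitionistically valid.
A Kripke countermodel: worlds u, v; order generated by u <= v; atoms true at each world — u:{}; v:{p1,p2}.
u does not force (p2 implies p1) implies (not p2 or p1): already at u itself, u forces p2 implies p1 but u does not force not p2 or p1.
u does not force not p2 or p1: neither disjunct is forced at u.
u does not force not p2 since v is accessible from u and v forces p2.
So the root u does not force the formula.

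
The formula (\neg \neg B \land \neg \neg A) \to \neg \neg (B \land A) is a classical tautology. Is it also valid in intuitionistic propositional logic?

Yes

This is the distribution of double negation over conjunction, which is intuitionistically derivable.
Assume \neg \neg B, \neg \neg A, and \neg (B \land A). From B we'd get \neg A (since B \land A is refuted), contradicting \neg \neg A; so \neg B, contradicting \neg \neg B.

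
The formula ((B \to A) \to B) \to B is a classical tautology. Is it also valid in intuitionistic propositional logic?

This is Peirce's law, which is not intuitionistically valid.
A Kripke countermodel: worlds 0, 1; order generated by 0 \le 1; atoms true at each world — 0:{}; 1:{B}.
0 \nVdash ((B \to A) \to B) \to B: already at 0 itself, 0 \Vdash (B \to A) \to B but 0 \nVdash B.
0 lacks atom B, so 0 \nVdash B.
So the root 0 does not force the formula.

No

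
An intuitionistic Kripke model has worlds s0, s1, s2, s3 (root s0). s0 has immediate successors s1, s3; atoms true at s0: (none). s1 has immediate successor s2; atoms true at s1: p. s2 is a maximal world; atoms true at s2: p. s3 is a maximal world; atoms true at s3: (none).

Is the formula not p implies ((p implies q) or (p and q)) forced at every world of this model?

Yes

s0 forces not p implies ((p implies q) or (p and q)): every world accessible from s0 that forces not p (namely s3) also forces (p implies q) or (p and q).
Since the root s0 forces not p implies ((p implies q) or (p and q)) and forcing is persistent (monotone upward), every world forces it.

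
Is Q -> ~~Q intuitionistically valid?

Yes

This is double-negation introduction, which is intuitionistically derivable.
If a world forces Q then every accessible world forces Q (persistence), so none forces ~Q; hence ~~Q.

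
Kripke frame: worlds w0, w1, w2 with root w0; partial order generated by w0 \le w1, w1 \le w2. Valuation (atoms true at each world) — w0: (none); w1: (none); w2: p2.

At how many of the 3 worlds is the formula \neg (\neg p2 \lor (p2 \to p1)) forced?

3

w0: forces it.
w1: forces it.
w2: forces it.
Worlds forcing the formula: {w0, w1, w2}.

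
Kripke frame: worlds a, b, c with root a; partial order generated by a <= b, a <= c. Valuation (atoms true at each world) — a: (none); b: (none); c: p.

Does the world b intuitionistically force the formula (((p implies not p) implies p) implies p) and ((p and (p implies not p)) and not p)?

b does not force (((p implies not p) implies p) implies p) and ((p and (p implies not p)) and not p) since b fails (p and (p implies not p)) and not p.

No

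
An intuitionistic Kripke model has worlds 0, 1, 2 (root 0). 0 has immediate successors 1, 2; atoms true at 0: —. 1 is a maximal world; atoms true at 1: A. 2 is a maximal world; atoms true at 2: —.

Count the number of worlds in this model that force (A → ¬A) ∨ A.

0: does not force it — 0 ⊮ (A → ¬A) ∨ A: neither disjunct is forced at 0.
1: forces it.
2: forces it.
Worlds forcing the formula: {1, 2}.

2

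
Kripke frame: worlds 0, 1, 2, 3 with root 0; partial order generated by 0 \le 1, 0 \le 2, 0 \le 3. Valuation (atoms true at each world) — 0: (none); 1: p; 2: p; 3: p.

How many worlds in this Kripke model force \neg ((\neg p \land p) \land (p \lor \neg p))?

4

0: forces it.
1: forces it.
2: forces it.
3: forces it.
Worlds forcing the formula: {0, 1, 2, 3}.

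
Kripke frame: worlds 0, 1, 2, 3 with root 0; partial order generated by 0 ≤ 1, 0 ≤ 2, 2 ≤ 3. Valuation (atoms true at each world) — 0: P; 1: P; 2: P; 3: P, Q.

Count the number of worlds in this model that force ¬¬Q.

2

0: does not force it — 0 ⊮ ¬¬Q since 1 is accessible from 0 and 1 ⊩ ¬Q.
1: does not force it — 1 ⊮ ¬¬Q since 1 is accessible from 1 and 1 ⊩ ¬Q.
2: forces it.
3: forces it.
Worlds forcing the formula: {2, 3}.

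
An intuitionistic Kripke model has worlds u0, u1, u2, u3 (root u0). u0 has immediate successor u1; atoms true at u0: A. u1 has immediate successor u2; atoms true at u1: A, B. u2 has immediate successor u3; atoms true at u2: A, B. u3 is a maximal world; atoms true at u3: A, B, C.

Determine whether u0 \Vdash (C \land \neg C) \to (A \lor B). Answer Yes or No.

u0 \Vdash (C \land \neg C) \to (A \lor B) vacuously: no world accessible from u0 forces the antecedent C \land \neg C.

Yes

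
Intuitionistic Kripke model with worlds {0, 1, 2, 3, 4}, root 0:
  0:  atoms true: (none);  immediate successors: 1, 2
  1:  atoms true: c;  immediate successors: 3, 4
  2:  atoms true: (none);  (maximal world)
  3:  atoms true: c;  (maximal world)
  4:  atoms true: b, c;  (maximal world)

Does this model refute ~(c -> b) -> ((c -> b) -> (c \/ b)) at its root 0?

No

0 ||- ~(c -> b) -> ((c -> b) -> (c \/ b)): every world accessible from 0 that forces ~(c -> b) (namely 3) also forces (c -> b) -> (c \/ b).
So the root 0 forces ~(c -> b) -> ((c -> b) -> (c \/ b)); the model is not a countermodel.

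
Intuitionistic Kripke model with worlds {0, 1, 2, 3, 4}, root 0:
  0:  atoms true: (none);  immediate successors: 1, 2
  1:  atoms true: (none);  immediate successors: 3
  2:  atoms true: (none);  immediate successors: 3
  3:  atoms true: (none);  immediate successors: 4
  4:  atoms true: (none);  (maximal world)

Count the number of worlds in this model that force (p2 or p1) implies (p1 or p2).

0: forces it.
1: forces it.
2: forces it.
3: forces it.
4: forces it.
Worlds forcing the formula: {0, 1, 2, 3, 4}.

5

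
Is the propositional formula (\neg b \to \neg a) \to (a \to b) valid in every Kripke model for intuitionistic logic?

No

This is the converse of contraposition, which is not intuitionistically valid.
A Kripke countermodel: worlds u, v; order generated by u \le v; atoms true at each world — u:{a}; v:{a,b}.
u \nVdash (\neg b \to \neg a) \to (a \to b): already at u itself, u \Vdash \neg b \to \neg a but u \nVdash a \to b.
u \nVdash a \to b: already at u itself, u \Vdash a but u \nVdash b.
u lacks atom b, so u \nVdash b.
So the root u does not force the formula.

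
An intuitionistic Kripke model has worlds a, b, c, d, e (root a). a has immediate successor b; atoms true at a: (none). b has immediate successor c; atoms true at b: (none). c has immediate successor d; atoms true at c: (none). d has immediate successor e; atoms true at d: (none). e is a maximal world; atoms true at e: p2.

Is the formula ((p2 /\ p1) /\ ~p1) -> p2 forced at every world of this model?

Yes

a ||- ((p2 /\ p1) /\ ~p1) -> p2 vacuously: no world accessible from a forces the antecedent (p2 /\ p1) /\ ~p1.
Since the root a forces ((p2 /\ p1) /\ ~p1) -> p2 and forcing is persistent (monotone upward), every world forces it.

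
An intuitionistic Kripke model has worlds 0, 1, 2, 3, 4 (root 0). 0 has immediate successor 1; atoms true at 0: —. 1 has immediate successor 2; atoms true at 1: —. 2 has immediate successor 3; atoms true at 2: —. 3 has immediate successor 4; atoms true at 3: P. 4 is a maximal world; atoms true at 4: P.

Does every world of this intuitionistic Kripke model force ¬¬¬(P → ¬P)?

0 ⊩ ¬¬¬(P → ¬P): no world accessible from 0 forces ¬¬(P → ¬P).
Since the root 0 forces ¬¬¬(P → ¬P) and forcing is persistent (monotone upward), every world forces it.

Yes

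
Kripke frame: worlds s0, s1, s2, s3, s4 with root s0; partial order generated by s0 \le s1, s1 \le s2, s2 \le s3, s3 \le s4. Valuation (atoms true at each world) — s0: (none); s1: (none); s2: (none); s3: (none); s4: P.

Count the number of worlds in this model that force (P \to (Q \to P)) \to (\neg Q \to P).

1

s0: does not force it — s0 \nVdash (P \to (Q \to P)) \to (\neg Q \to P): already at s0 itself, s0 \Vdash P \to (Q \to P) but s0 \nVdash \neg Q \to P.
s1: does not force it — s1 \nVdash (P \to (Q \to P)) \to (\neg Q \to P): already at s1 itself, s1 \Vdash P \to (Q \to P) but s1 \nVdash \neg Q \to P.
s2: does not force it — s2 \nVdash (P \to (Q \to P)) \to (\neg Q \to P): already at s2 itself, s2 \Vdash P \to (Q \to P) but s2 \nVdash \neg Q \to P.
s3: does not force it.
s4: forces it.
Worlds forcing the formula: {s4}.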